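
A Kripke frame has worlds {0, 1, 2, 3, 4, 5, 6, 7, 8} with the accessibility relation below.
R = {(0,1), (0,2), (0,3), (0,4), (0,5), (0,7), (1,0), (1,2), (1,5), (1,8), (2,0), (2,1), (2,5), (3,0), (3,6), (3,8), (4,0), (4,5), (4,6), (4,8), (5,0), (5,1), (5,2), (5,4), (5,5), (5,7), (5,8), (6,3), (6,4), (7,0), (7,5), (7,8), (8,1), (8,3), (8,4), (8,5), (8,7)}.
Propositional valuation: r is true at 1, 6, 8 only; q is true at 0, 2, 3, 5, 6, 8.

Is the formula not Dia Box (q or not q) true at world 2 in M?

No

At 2: Dia Box (q or not q) is true, so not Dia Box (q or not q) is false.
  At 2: Dia Box (q or not q) requires Box (q or not q) at some successor in {0, 1, 5}.
    Box (q or not q) holds at 0, so Dia Box (q or not q) is true at 2.
      At 0: Box (q or not q) requires q or not q at every successor {1, 2, 3, 4, 5, 7}.
        At 1: q or not q is true.
        At 2: q or not q is true.
        At 3: q or not q is true.
        At 4: q or not q is true.
        At 5: q or not q is true.
        At 7: q or not q is true.
      So Box (q or not q) is true at 0.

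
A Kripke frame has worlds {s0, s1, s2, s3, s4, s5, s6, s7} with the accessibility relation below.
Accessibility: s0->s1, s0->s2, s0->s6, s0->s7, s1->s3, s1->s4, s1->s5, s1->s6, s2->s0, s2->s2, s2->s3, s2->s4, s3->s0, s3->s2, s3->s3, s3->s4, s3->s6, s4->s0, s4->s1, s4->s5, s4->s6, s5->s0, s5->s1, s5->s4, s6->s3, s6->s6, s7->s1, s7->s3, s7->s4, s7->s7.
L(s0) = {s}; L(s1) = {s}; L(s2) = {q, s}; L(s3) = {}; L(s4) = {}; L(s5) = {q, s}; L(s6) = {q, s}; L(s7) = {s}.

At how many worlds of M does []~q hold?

2

Let φ = []~q. Evaluate φ at each world:
  s0 (successors {s1, s2, s6, s7}): φ is false.
  s1 (successors {s3, s4, s5, s6}): φ is false.
  s2 (successors {s0, s2, s3, s4}): φ is false.
  s3 (successors {s0, s2, s3, s4, s6}): φ is false.
  s4 (successors {s0, s1, s5, s6}): φ is false.
  s5 (successors {s0, s1, s4}): φ is true.
  s6 (successors {s3, s6}): φ is false.
  s7 (successors {s1, s3, s4, s7}): φ is true.
For instance, at s1:
  At s1: []~q requires ~q at every successor {s3, s4, s5, s6}.
    ~q fails at s5, so []~q is false at s1.
Satisfying worlds: {s5, s7}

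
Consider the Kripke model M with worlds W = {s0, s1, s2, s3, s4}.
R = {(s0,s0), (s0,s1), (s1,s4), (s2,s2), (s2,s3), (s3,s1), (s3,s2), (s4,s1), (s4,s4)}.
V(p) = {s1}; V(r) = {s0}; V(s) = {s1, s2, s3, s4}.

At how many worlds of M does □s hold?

Let φ = □s. Evaluate φ at each world:
  s0 (successors {s0, s1}): φ is false.
  s1 (successors {s4}): φ is true.
  s2 (successors {s2, s3}): φ is true.
  s3 (successors {s1, s2}): φ is true.
  s4 (successors {s1, s4}): φ is true.
For instance, at s3:
  At s3: □s requires s at every successor {s1, s2}.
    At s1: s is true.
    At s2: s is true.
  So □s is true at s3.
Satisfying worlds: {s1, s2, s3, s4}

4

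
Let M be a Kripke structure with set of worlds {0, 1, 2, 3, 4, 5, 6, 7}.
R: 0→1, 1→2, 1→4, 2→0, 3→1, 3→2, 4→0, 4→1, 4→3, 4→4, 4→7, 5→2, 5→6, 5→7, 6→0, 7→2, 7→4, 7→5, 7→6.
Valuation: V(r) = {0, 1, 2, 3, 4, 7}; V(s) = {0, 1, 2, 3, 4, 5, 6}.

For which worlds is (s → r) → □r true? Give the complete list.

Recall that □ψ holds at a world iff ψ holds at every accessible world, and ◇ψ holds iff ψ holds at some accessible world.
Let φ = (s → r) → □r. Evaluate φ at each world:
  0 (successors {1}): φ is true.
  1 (successors {2, 4}): φ is true.
  2 (successors {0}): φ is true.
  3 (successors {1, 2}): φ is true.
  4 (successors {0, 1, 3, 4, 7}): φ is true.
  5 (successors {2, 6, 7}): φ is true.
  6 (successors {0}): φ is true.
  7 (successors {2, 4, 5, 6}): φ is false.
For instance, at 6:
  At 6: s → r is false, □r is true, so (s → r) → □r is true.
    At 6: □r requires r at every successor {0}.
      At 0: r is true.
    So □r is true at 6.
Satisfying worlds: {0, 1, 2, 3, 4, 5, 6}

0, 1, 2, 3, 4, 5, 6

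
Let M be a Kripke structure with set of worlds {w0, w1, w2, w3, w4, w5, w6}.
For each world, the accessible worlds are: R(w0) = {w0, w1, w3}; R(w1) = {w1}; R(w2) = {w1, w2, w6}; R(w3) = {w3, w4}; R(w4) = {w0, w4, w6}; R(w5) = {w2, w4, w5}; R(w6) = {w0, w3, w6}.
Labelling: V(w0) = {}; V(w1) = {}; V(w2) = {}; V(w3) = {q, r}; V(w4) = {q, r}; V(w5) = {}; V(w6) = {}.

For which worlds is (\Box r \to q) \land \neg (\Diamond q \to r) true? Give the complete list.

Recall that \Box ψ holds at a world iff ψ holds at every accessible world, and \Diamond ψ holds iff ψ holds at some accessible world.
Let φ = (\Box r \to q) \land \neg (\Diamond q \to r). Evaluate φ at each world:
  w0 (successors {w0, w1, w3}): φ is true.
  w1 (successors {w1}): φ is false.
  w2 (successors {w1, w2, w6}): φ is false.
  w3 (successors {w3, w4}): φ is false.
  w4 (successors {w0, w4, w6}): φ is false.
  w5 (successors {w2, w4, w5}): φ is true.
  w6 (successors {w0, w3, w6}): φ is true.
For instance, at w5:
  At w5: \Box r \to q is true, \neg (\Diamond q \to r) is true, so (\Box r \to q) \land \neg (\Diamond q \to r) is true.
    At w5: \Box r is false, q is false, so \Box r \to q is true.
      At w5: \Box r requires r at every successor {w2, w4, w5}.
        r fails at w2, so \Box r is false at w5.
    At w5: \Diamond q \to r is false, so \neg (\Diamond q \to r) is true.
      At w5: \Diamond q is true, r is false, so \Diamond q \to r is false.
Satisfying worlds: {w0, w5, w6}

w0, w5, w6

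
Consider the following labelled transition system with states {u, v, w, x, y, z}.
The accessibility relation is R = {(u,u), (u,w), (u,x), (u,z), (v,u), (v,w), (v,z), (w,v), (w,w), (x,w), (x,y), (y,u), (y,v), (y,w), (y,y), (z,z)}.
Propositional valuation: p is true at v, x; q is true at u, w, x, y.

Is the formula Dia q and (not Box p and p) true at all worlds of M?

No

Let φ = Dia q and (not Box p and p). Evaluate φ at each world:
  u (successors {u, w, x, z}): φ is false.
  v (successors {u, w, z}): φ is true.
  w (successors {v, w}): φ is false.
  x (successors {w, y}): φ is true.
  y (successors {u, v, w, y}): φ is false.
  z (successors {z}): φ is false.
Detail at u (counterexample):
  At u: Dia q is true, not Box p and p is false, so Dia q and (not Box p and p) is false.
    At u: Dia q requires q at some successor in {u, w, x, z}.
      q holds at u, so Dia q is true at u.
    At u: not Box p is true, p is false, so not Box p and p is false.
      At u: Box p is false, so not Box p is true.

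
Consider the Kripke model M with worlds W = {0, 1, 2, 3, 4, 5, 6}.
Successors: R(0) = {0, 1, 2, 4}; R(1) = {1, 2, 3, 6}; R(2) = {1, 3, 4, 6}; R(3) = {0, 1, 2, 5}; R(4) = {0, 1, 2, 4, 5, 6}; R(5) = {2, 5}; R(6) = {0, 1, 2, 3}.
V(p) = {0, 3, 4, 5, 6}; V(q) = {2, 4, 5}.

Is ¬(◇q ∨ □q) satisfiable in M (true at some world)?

No

Let φ = ¬(◇q ∨ □q). Evaluate φ at each world:
  0 (successors {0, 1, 2, 4}): φ is false.
  1 (successors {1, 2, 3, 6}): φ is false.
  2 (successors {1, 3, 4, 6}): φ is false.
  3 (successors {0, 1, 2, 5}): φ is false.
  4 (successors {0, 1, 2, 4, 5, 6}): φ is false.
  5 (successors {2, 5}): φ is false.
  6 (successors {0, 1, 2, 3}): φ is false.
For instance, at 6:
  At 6: ◇q ∨ □q is true, so ¬(◇q ∨ □q) is false.
    At 6: ◇q is true, □q is false, so ◇q ∨ □q is true.
      At 6: ◇q requires q at some successor in {0, 1, 2, 3}.
        q holds at 2, so ◇q is true at 6.
      At 6: □q requires q at every successor {0, 1, 2, 3}.
        q fails at 0, so □q is false at 6.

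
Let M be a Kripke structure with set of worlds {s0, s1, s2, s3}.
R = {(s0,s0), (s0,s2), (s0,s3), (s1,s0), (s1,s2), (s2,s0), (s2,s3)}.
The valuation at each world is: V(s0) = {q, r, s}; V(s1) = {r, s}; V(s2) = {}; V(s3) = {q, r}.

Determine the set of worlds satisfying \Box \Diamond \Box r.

Recall that \Box ψ holds at a world iff ψ holds at every accessible world, and \Diamond ψ holds iff ψ holds at some accessible world.
Let φ = \Box \Diamond \Box r. Evaluate φ at each world:
  s0 (successors {s0, s2, s3}): φ is false.
  s1 (successors {s0, s2}): φ is true.
  s2 (successors {s0, s3}): φ is false.
  s3 (successors ∅): φ is true.
For instance, at s2:
  At s2: \Box \Diamond \Box r requires \Diamond \Box r at every successor {s0, s3}.
    \Diamond \Box r fails at s3, so \Box \Diamond \Box r is false at s2.
      At s3: no accessible worlds, so \Diamond \Box r is false.
Satisfying worlds: {s1, s3}

s1, s3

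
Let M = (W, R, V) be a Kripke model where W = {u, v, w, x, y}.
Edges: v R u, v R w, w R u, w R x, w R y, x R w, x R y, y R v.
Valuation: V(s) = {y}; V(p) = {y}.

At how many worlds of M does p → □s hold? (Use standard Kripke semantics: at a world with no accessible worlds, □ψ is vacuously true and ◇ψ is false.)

Let φ = p → □s. Evaluate φ at each world:
  u (successors ∅): φ is true.
  v (successors {u, w}): φ is true.
  w (successors {u, x, y}): φ is true.
  x (successors {w, y}): φ is true.
  y (successors {v}): φ is false.
For instance, at y:
  At y: p is true, □s is false, so p → □s is false.
    At y: □s requires s at every successor {v}.
      s fails at v, so □s is false at y.
Satisfying worlds: {u, v, w, x}

4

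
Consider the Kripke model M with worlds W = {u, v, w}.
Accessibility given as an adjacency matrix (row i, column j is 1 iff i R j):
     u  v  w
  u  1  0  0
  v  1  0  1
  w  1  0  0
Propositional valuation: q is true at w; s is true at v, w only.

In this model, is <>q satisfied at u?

At u: <>q requires q at some successor in {u}.
  At u: q is false.
So <>q is false at u.

No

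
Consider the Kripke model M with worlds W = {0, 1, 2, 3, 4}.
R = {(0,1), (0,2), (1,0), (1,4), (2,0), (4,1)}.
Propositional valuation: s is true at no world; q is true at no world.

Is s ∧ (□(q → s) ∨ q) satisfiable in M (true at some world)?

No

Let φ = s ∧ (□(q → s) ∨ q). Evaluate φ at each world:
  0 (successors {1, 2}): φ is false.
  1 (successors {0, 4}): φ is false.
  2 (successors {0}): φ is false.
  3 (successors ∅): φ is false.
  4 (successors {1}): φ is false.
For instance, at 1:
  At 1: s is false, □(q → s) ∨ q is true, so s ∧ (□(q → s) ∨ q) is false.
    At 1: □(q → s) is true, q is false, so □(q → s) ∨ q is true.
      At 1: □(q → s) requires q → s at every successor {0, 4}.
        At 0: q → s is true.
        At 4: q → s is true.
      So □(q → s) is true at 1.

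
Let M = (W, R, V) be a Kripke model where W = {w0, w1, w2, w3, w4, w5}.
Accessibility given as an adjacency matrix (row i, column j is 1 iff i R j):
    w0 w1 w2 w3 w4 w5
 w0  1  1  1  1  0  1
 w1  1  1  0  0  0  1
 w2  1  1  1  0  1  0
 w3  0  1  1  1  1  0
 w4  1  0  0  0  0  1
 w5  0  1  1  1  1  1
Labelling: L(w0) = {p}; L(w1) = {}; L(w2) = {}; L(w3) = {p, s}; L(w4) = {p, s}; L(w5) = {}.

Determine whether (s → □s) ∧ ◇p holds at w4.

No

At w4: s → □s is false, ◇p is true, so (s → □s) ∧ ◇p is false.
  At w4: s is true, □s is false, so s → □s is false.
    At w4: □s requires s at every successor {w0, w5}.
      s fails at w0, so □s is false at w4.
  At w4: ◇p requires p at some successor in {w0, w5}.
    p holds at w0, so ◇p is true at w4.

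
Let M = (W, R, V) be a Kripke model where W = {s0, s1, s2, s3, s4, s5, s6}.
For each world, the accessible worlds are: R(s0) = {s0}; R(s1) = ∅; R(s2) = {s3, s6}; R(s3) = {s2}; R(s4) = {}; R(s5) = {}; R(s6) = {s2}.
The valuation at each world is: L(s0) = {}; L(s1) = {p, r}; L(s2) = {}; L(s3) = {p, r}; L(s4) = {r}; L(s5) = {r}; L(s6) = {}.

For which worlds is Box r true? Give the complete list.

s1, s4, s5

Let φ = Box r. Evaluate φ at each world:
  s0 (successors {s0}): φ is false.
  s1 (successors ∅): φ is true.
  s2 (successors {s3, s6}): φ is false.
  s3 (successors {s2}): φ is false.
  s4 (successors ∅): φ is true.
  s5 (successors ∅): φ is true.
  s6 (successors {s2}): φ is false.
For instance, at s0:
  At s0: Box r requires r at every successor {s0}.
    r fails at s0, so Box r is false at s0.
Satisfying worlds: {s1, s4, s5}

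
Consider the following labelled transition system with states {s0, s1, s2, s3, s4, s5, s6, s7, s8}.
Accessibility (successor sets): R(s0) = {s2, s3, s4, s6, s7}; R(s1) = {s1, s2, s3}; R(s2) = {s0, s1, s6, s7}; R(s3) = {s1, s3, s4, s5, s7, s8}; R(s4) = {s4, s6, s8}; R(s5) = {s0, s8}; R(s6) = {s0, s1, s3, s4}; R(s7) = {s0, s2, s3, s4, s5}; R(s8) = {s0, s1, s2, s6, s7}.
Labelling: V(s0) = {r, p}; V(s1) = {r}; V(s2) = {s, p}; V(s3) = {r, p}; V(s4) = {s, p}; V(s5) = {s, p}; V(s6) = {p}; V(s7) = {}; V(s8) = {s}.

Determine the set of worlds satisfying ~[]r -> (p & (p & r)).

s0, s3

Let φ = ~[]r -> (p & (p & r)). Evaluate φ at each world:
  s0 (successors {s2, s3, s4, s6, s7}): φ is true.
  s1 (successors {s1, s2, s3}): φ is false.
  s2 (successors {s0, s1, s6, s7}): φ is false.
  s3 (successors {s1, s3, s4, s5, s7, s8}): φ is true.
  s4 (successors {s4, s6, s8}): φ is false.
  s5 (successors {s0, s8}): φ is false.
  s6 (successors {s0, s1, s3, s4}): φ is false.
  s7 (successors {s0, s2, s3, s4, s5}): φ is false.
  s8 (successors {s0, s1, s2, s6, s7}): φ is false.
For instance, at s5:
  At s5: ~[]r is true, p & (p & r) is false, so ~[]r -> (p & (p & r)) is false.
    At s5: []r is false, so ~[]r is true.
      At s5: []r requires r at every successor {s0, s8}.
        r fails at s8, so []r is false at s5.
Satisfying worlds: {s0, s3}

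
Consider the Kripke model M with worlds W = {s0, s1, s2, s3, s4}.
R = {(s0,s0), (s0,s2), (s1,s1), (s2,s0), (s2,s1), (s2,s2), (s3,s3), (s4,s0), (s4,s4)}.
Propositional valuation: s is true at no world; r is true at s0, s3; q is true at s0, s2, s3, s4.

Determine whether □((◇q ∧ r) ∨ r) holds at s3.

Yes

At s3: □((◇q ∧ r) ∨ r) requires (◇q ∧ r) ∨ r at every successor {s3}.
    At s3: ◇q ∧ r is true, r is true, so (◇q ∧ r) ∨ r is true.
      At s3: ◇q is true, r is true, so ◇q ∧ r is true.
So □((◇q ∧ r) ∨ r) is true at s3.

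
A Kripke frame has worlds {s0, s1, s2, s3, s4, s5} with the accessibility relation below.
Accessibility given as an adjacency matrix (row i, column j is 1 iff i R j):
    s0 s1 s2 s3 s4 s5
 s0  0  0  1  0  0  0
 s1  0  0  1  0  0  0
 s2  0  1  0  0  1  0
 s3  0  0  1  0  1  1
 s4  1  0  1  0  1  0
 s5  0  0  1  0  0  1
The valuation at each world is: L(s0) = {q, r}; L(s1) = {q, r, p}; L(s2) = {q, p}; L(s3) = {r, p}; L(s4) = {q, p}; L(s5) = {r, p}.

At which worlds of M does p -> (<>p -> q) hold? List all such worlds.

Recall that <>ψ holds at a world iff ψ holds at some accessible world.
Let φ = p -> (<>p -> q). Evaluate φ at each world:
  s0 (successors {s2}): φ is true.
  s1 (successors {s2}): φ is true.
  s2 (successors {s1, s4}): φ is true.
  s3 (successors {s2, s4, s5}): φ is false.
  s4 (successors {s0, s2, s4}): φ is true.
  s5 (successors {s2, s5}): φ is false.
For instance, at s1:
  At s1: p is true, <>p -> q is true, so p -> (<>p -> q) is true.
    At s1: <>p is true, q is true, so <>p -> q is true.
      At s1: <>p requires p at some successor in {s2}.
        p holds at s2, so <>p is true at s1.
Satisfying worlds: {s0, s1, s2, s4}

s0, s1, s2, s4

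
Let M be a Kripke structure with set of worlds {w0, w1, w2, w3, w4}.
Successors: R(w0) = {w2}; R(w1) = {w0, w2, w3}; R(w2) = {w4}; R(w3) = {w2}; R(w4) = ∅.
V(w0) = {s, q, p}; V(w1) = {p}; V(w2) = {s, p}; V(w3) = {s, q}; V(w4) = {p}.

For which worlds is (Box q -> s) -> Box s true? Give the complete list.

Recall that Box ψ holds at a world iff ψ holds at every accessible world, and Dia ψ holds iff ψ holds at some accessible world.
Let φ = (Box q -> s) -> Box s. Evaluate φ at each world:
  w0 (successors {w2}): φ is true.
  w1 (successors {w0, w2, w3}): φ is true.
  w2 (successors {w4}): φ is false.
  w3 (successors {w2}): φ is true.
  w4 (successors ∅): φ is true.
For instance, at w2:
  At w2: Box q -> s is true, Box s is false, so (Box q -> s) -> Box s is false.
    At w2: Box q is false, s is true, so Box q -> s is true.
      At w2: Box q requires q at every successor {w4}.
        q fails at w4, so Box q is false at w2.
    At w2: Box s requires s at every successor {w4}.
      s fails at w4, so Box s is false at w2.
Satisfying worlds: {w0, w1, w3, w4}

w0, w1, w3, w4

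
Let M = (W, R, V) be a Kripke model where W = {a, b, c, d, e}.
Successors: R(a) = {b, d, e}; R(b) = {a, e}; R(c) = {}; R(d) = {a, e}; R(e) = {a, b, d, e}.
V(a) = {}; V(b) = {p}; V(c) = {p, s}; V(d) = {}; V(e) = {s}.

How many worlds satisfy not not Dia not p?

4

Let φ = not not Dia not p. Evaluate φ at each world:
  a (successors {b, d, e}): φ is true.
  b (successors {a, e}): φ is true.
  c (successors ∅): φ is false.
  d (successors {a, e}): φ is true.
  e (successors {a, b, d, e}): φ is true.
For instance, at e:
  At e: not Dia not p is false, so not not Dia not p is true.
    At e: Dia not p is true, so not Dia not p is false.
      At e: Dia not p requires not p at some successor in {a, b, d, e}.
        not p holds at a, so Dia not p is true at e.
Satisfying worlds: {a, b, d, e}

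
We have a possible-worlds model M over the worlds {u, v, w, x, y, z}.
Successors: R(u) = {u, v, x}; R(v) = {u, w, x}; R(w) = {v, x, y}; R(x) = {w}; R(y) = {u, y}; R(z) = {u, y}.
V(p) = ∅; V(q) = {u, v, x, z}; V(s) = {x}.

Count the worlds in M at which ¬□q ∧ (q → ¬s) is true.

4

Let φ = ¬□q ∧ (q → ¬s). Evaluate φ at each world:
  u (successors {u, v, x}): φ is false.
  v (successors {u, w, x}): φ is true.
  w (successors {v, x, y}): φ is true.
  x (successors {w}): φ is false.
  y (successors {u, y}): φ is true.
  z (successors {u, y}): φ is true.
For instance, at w:
  At w: ¬□q is true, q → ¬s is true, so ¬□q ∧ (q → ¬s) is true.
    At w: □q is false, so ¬□q is true.
      At w: □q requires q at every successor {v, x, y}.
        q fails at y, so □q is false at w.
Satisfying worlds: {v, w, y, z}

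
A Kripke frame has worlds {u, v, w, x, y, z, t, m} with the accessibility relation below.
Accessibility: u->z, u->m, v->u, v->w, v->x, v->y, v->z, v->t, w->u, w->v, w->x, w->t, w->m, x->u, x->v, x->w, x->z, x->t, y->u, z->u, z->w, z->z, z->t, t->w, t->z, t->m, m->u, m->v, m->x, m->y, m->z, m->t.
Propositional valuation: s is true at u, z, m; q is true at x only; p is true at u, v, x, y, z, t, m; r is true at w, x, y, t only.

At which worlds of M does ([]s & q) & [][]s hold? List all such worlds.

none

Let φ = ([]s & q) & [][]s. Evaluate φ at each world:
  u (successors {z, m}): φ is false.
  v (successors {u, w, x, y, z, t}): φ is false.
  w (successors {u, v, x, t, m}): φ is false.
  x (successors {u, v, w, z, t}): φ is false.
  y (successors {u}): φ is false.
  z (successors {u, w, z, t}): φ is false.
  t (successors {w, z, m}): φ is false.
  m (successors {u, v, x, y, z, t}): φ is false.
For instance, at z:
  At z: []s & q is false, [][]s is false, so ([]s & q) & [][]s is false.
    At z: []s is false, q is false, so []s & q is false.
      At z: []s requires s at every successor {u, w, z, t}.
        s fails at w, so []s is false at z.
    At z: [][]s requires []s at every successor {u, w, z, t}.
      []s fails at w, so [][]s is false at z.
Satisfying worlds: none.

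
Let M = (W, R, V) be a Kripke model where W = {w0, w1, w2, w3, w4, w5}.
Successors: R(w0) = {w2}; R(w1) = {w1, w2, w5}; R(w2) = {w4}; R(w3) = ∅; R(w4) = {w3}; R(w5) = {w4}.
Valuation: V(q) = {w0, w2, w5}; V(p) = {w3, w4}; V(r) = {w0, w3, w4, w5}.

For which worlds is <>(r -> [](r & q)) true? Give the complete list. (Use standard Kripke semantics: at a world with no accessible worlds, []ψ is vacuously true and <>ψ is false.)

Recall that []ψ holds at a world iff ψ holds at every accessible world, and <>ψ holds iff ψ holds at some accessible world.
Let φ = <>(r -> [](r & q)). Evaluate φ at each world:
  w0 (successors {w2}): φ is true.
  w1 (successors {w1, w2, w5}): φ is true.
  w2 (successors {w4}): φ is false.
  w3 (successors ∅): φ is false.
  w4 (successors {w3}): φ is true.
  w5 (successors {w4}): φ is false.
For instance, at w5:
  At w5: <>(r -> [](r & q)) requires r -> [](r & q) at some successor in {w4}.
    At w4: r -> [](r & q) is false.
  So <>(r -> [](r & q)) is false at w5.
Satisfying worlds: {w0, w1, w4}

w0, w1, w4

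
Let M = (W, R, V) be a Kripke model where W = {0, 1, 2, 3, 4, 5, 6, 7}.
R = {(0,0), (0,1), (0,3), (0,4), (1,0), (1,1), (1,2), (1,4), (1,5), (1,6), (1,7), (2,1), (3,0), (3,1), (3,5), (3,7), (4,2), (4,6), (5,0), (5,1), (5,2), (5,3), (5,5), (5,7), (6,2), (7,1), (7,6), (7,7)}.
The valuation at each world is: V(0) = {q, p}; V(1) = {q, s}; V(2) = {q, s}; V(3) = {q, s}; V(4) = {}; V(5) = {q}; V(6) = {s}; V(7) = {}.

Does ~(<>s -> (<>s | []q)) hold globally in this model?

Recall that []ψ holds at a world iff ψ holds at every accessible world, and <>ψ holds iff ψ holds at some accessible world.
Let φ = ~(<>s -> (<>s | []q)). Evaluate φ at each world:
  0 (successors {0, 1, 3, 4}): φ is false.
  1 (successors {0, 1, 2, 4, 5, 6, 7}): φ is false.
  2 (successors {1}): φ is false.
  3 (successors {0, 1, 5, 7}): φ is false.
  4 (successors {2, 6}): φ is false.
  5 (successors {0, 1, 2, 3, 5, 7}): φ is false.
  6 (successors {2}): φ is false.
  7 (successors {1, 6, 7}): φ is false.
Detail at 0 (counterexample):
  At 0: <>s -> (<>s | []q) is true, so ~(<>s -> (<>s | []q)) is false.
    At 0: <>s is true, <>s | []q is true, so <>s -> (<>s | []q) is true.
      At 0: <>s requires s at some successor in {0, 1, 3, 4}.
        s holds at 1, so <>s is true at 0.
      At 0: <>s is true, []q is false, so <>s | []q is true.

No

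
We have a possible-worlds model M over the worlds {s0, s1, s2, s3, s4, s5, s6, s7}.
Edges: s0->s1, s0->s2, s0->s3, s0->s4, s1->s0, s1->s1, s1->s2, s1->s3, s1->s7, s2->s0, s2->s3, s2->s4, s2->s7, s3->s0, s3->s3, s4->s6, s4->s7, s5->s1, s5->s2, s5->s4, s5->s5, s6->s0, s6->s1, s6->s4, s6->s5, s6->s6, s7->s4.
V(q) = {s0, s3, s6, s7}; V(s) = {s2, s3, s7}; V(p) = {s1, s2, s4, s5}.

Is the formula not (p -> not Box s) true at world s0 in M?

At s0: p -> not Box s is true, so not (p -> not Box s) is false.
  At s0: p is false, not Box s is true, so p -> not Box s is true.
    At s0: Box s is false, so not Box s is true.
      At s0: Box s requires s at every successor {s1, s2, s3, s4}.
        s fails at s1, so Box s is false at s0.

No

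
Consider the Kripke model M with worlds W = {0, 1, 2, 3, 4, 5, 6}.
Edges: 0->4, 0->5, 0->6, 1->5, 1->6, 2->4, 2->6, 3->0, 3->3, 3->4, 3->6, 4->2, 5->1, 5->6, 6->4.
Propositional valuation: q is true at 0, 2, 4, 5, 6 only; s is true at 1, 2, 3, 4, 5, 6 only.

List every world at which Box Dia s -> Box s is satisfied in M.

Let φ = Box Dia s -> Box s. Evaluate φ at each world:
  0 (successors {4, 5, 6}): φ is true.
  1 (successors {5, 6}): φ is true.
  2 (successors {4, 6}): φ is true.
  3 (successors {0, 3, 4, 6}): φ is false.
  4 (successors {2}): φ is true.
  5 (successors {1, 6}): φ is true.
  6 (successors {4}): φ is true.
For instance, at 2:
  At 2: Box Dia s is true, Box s is true, so Box Dia s -> Box s is true.
    At 2: Box Dia s requires Dia s at every successor {4, 6}.
      At 4: Dia s is true.
      At 6: Dia s is true.
    So Box Dia s is true at 2.
    At 2: Box s requires s at every successor {4, 6}.
      At 4: s is true.
      At 6: s is true.
    So Box s is true at 2.
Satisfying worlds: {0, 1, 2, 4, 5, 6}

0, 1, 2, 4, 5, 6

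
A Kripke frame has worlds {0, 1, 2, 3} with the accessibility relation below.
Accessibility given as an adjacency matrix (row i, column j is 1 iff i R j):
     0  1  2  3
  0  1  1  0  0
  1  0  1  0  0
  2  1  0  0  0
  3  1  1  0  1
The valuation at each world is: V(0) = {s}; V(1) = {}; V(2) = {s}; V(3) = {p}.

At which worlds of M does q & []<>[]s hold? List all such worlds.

Let φ = q & []<>[]s. Evaluate φ at each world:
  0 (successors {0, 1}): φ is false.
  1 (successors {1}): φ is false.
  2 (successors {0}): φ is false.
  3 (successors {0, 1, 3}): φ is false.
For instance, at 3:
  At 3: q is false, []<>[]s is false, so q & []<>[]s is false.
    At 3: []<>[]s requires <>[]s at every successor {0, 1, 3}.
      <>[]s fails at 0, so []<>[]s is false at 3.
Satisfying worlds: none.

none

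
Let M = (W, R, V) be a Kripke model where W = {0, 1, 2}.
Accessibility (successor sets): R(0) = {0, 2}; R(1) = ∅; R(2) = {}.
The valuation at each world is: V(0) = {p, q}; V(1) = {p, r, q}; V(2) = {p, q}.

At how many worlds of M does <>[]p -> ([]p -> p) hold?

3

Let φ = <>[]p -> ([]p -> p). Evaluate φ at each world:
  0 (successors {0, 2}): φ is true.
  1 (successors ∅): φ is true.
  2 (successors ∅): φ is true.
For instance, at 0:
  At 0: <>[]p is true, []p -> p is true, so <>[]p -> ([]p -> p) is true.
    At 0: <>[]p requires []p at some successor in {0, 2}.
      []p holds at 0, so <>[]p is true at 0.
    At 0: []p is true, p is true, so []p -> p is true.
      At 0: []p requires p at every successor {0, 2}.
        At 0: p is true.
        At 2: p is true.
      So []p is true at 0.
Satisfying worlds: {0, 1, 2}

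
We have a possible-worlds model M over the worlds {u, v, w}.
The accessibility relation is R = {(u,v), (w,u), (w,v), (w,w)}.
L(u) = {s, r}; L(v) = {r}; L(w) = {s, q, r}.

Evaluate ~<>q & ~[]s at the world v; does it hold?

No

Recall that []ψ holds at a world iff ψ holds at every accessible world, and <>ψ holds iff ψ holds at some accessible world.
At v: ~<>q is true, ~[]s is false, so ~<>q & ~[]s is false.
  At v: <>q is false, so ~<>q is true.
    At v: no accessible worlds, so <>q is false.
  At v: []s is true, so ~[]s is false.
    At v: no accessible worlds, so []s holds vacuously.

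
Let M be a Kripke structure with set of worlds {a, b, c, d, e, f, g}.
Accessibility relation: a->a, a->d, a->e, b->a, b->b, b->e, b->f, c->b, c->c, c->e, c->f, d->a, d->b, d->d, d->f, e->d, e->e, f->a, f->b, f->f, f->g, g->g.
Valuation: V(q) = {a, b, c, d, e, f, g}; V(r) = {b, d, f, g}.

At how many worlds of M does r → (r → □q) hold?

Let φ = r → (r → □q). Evaluate φ at each world:
  a (successors {a, d, e}): φ is true.
  b (successors {a, b, e, f}): φ is true.
  c (successors {b, c, e, f}): φ is true.
  d (successors {a, b, d, f}): φ is true.
  e (successors {d, e}): φ is true.
  f (successors {a, b, f, g}): φ is true.
  g (successors {g}): φ is true.
For instance, at g:
  At g: r is true, r → □q is true, so r → (r → □q) is true.
    At g: r is true, □q is true, so r → □q is true.
      At g: □q requires q at every successor {g}.
        At g: q is true.
      So □q is true at g.
Satisfying worlds: {a, b, c, d, e, f, g}

7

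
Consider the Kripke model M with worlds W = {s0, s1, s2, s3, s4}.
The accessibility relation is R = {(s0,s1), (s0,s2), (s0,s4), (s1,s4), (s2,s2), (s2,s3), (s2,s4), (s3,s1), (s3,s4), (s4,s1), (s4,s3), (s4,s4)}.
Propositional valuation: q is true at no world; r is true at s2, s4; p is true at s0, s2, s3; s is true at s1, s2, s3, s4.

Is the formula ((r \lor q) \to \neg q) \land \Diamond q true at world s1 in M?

Recall that \Diamond ψ holds at a world iff ψ holds at some accessible world.
At s1: (r \lor q) \to \neg q is true, \Diamond q is false, so ((r \lor q) \to \neg q) \land \Diamond q is false.
  At s1: \Diamond q requires q at some successor in {s4}.
    At s4: q is false.
  So \Diamond q is false at s1.

No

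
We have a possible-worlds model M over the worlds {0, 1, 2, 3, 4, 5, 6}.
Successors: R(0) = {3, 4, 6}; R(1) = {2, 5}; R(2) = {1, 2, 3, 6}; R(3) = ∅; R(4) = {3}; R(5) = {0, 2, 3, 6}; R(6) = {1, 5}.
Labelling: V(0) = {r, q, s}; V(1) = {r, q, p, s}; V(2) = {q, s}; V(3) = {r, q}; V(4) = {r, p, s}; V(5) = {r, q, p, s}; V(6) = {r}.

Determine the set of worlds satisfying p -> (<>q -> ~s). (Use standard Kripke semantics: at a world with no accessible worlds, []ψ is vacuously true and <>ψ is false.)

0, 2, 3, 6

Let φ = p -> (<>q -> ~s). Evaluate φ at each world:
  0 (successors {3, 4, 6}): φ is true.
  1 (successors {2, 5}): φ is false.
  2 (successors {1, 2, 3, 6}): φ is true.
  3 (successors ∅): φ is true.
  4 (successors {3}): φ is false.
  5 (successors {0, 2, 3, 6}): φ is false.
  6 (successors {1, 5}): φ is true.
For instance, at 0:
  At 0: p is false, <>q -> ~s is false, so p -> (<>q -> ~s) is true.
    At 0: <>q is true, ~s is false, so <>q -> ~s is false.
      At 0: <>q requires q at some successor in {3, 4, 6}.
        q holds at 3, so <>q is true at 0.
Satisfying worlds: {0, 2, 3, 6}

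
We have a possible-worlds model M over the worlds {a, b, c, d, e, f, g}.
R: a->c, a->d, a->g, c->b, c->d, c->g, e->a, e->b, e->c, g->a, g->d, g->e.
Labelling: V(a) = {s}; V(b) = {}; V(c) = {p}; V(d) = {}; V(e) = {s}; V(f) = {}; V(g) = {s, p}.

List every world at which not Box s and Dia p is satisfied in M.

Let φ = not Box s and Dia p. Evaluate φ at each world:
  a (successors {c, d, g}): φ is true.
  b (successors ∅): φ is false.
  c (successors {b, d, g}): φ is true.
  d (successors ∅): φ is false.
  e (successors {a, b, c}): φ is true.
  f (successors ∅): φ is false.
  g (successors {a, d, e}): φ is false.
For instance, at e:
  At e: not Box s is true, Dia p is true, so not Box s and Dia p is true.
    At e: Box s is false, so not Box s is true.
      At e: Box s requires s at every successor {a, b, c}.
        s fails at b, so Box s is false at e.
    At e: Dia p requires p at some successor in {a, b, c}.
      p holds at c, so Dia p is true at e.
Satisfying worlds: {a, c, e}

a, c, e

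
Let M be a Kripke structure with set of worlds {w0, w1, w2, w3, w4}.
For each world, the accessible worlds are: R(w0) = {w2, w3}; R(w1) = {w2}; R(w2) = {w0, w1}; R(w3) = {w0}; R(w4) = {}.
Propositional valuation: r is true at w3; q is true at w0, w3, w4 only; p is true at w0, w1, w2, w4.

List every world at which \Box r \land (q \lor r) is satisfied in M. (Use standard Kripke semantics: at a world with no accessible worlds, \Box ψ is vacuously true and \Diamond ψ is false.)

w4

Let φ = \Box r \land (q \lor r). Evaluate φ at each world:
  w0 (successors {w2, w3}): φ is false.
  w1 (successors {w2}): φ is false.
  w2 (successors {w0, w1}): φ is false.
  w3 (successors {w0}): φ is false.
  w4 (successors ∅): φ is true.
For instance, at w3:
  At w3: \Box r is false, q \lor r is true, so \Box r \land (q \lor r) is false.
    At w3: \Box r requires r at every successor {w0}.
      r fails at w0, so \Box r is false at w3.
Satisfying worlds: {w4}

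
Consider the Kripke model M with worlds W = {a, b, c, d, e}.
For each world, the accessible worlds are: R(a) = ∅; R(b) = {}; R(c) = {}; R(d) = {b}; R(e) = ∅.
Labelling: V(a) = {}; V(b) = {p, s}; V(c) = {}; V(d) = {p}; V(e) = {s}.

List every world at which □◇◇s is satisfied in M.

Let φ = □◇◇s. Evaluate φ at each world:
  a (successors ∅): φ is true.
  b (successors ∅): φ is true.
  c (successors ∅): φ is true.
  d (successors {b}): φ is false.
  e (successors ∅): φ is true.
For instance, at d:
  At d: □◇◇s requires ◇◇s at every successor {b}.
    ◇◇s fails at b, so □◇◇s is false at d.
      At b: no accessible worlds, so ◇◇s is false.
Satisfying worlds: {a, b, c, e}

a, b, c, e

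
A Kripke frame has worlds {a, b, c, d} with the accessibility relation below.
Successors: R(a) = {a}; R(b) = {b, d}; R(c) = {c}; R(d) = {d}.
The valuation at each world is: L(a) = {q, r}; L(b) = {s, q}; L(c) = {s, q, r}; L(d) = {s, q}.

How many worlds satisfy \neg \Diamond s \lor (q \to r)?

2

Let φ = \neg \Diamond s \lor (q \to r). Evaluate φ at each world:
  a (successors {a}): φ is true.
  b (successors {b, d}): φ is false.
  c (successors {c}): φ is true.
  d (successors {d}): φ is false.
For instance, at c:
  At c: \neg \Diamond s is false, q \to r is true, so \neg \Diamond s \lor (q \to r) is true.
    At c: \Diamond s is true, so \neg \Diamond s is false.
      At c: \Diamond s requires s at some successor in {c}.
        s holds at c, so \Diamond s is true at c.
Satisfying worlds: {a, c}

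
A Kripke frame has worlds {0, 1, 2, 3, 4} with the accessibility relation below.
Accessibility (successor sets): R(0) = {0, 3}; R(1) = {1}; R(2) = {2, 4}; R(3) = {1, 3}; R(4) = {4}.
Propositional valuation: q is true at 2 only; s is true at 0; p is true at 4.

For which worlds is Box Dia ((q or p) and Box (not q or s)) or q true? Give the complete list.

Let φ = Box Dia ((q or p) and Box (not q or s)) or q. Evaluate φ at each world:
  0 (successors {0, 3}): φ is false.
  1 (successors {1}): φ is false.
  2 (successors {2, 4}): φ is true.
  3 (successors {1, 3}): φ is false.
  4 (successors {4}): φ is true.
For instance, at 1:
  At 1: Box Dia ((q or p) and Box (not q or s)) is false, q is false, so Box Dia ((q or p) and Box (not q or s)) or q is false.
    At 1: Box Dia ((q or p) and Box (not q or s)) requires Dia ((q or p) and Box (not q or s)) at every successor {1}.
      Dia ((q or p) and Box (not q or s)) fails at 1, so Box Dia ((q or p) and Box (not q or s)) is false at 1.
Satisfying worlds: {2, 4}

2, 4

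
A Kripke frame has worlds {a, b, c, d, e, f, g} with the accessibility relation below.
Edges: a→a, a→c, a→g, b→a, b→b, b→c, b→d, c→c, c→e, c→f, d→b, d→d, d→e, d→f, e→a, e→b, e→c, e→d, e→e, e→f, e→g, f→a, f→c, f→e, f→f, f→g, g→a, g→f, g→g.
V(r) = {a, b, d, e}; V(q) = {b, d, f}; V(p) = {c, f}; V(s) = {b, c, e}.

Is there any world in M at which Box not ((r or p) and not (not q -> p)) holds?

Let φ = Box not ((r or p) and not (not q -> p)). Evaluate φ at each world:
  a (successors {a, c, g}): φ is false.
  b (successors {a, b, c, d}): φ is false.
  c (successors {c, e, f}): φ is false.
  d (successors {b, d, e, f}): φ is false.
  e (successors {a, b, c, d, e, f, g}): φ is false.
  f (successors {a, c, e, f, g}): φ is false.
  g (successors {a, f, g}): φ is false.
For instance, at b:
  At b: Box not ((r or p) and not (not q -> p)) requires not ((r or p) and not (not q -> p)) at every successor {a, b, c, d}.
    not ((r or p) and not (not q -> p)) fails at a, so Box not ((r or p) and not (not q -> p)) is false at b.

No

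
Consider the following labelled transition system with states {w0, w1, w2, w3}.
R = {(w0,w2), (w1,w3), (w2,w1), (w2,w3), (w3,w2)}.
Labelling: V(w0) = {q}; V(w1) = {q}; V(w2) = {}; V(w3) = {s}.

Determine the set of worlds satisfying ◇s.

w1, w2

Let φ = ◇s. Evaluate φ at each world:
  w0 (successors {w2}): φ is false.
  w1 (successors {w3}): φ is true.
  w2 (successors {w1, w3}): φ is true.
  w3 (successors {w2}): φ is false.
For instance, at w0:
  At w0: ◇s requires s at some successor in {w2}.
    At w2: s is false.
  So ◇s is false at w0.
Satisfying worlds: {w1, w2}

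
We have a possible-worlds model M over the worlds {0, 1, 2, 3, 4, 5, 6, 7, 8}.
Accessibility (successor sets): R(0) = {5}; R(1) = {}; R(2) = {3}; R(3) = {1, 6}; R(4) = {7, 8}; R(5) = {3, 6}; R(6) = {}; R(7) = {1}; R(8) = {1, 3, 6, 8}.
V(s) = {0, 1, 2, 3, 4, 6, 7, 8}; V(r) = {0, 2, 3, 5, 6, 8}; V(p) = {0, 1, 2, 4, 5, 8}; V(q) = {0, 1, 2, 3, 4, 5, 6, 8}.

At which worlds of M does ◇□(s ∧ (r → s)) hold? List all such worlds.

0, 2, 3, 4, 5, 7, 8

Let φ = ◇□(s ∧ (r → s)). Evaluate φ at each world:
  0 (successors {5}): φ is true.
  1 (successors ∅): φ is false.
  2 (successors {3}): φ is true.
  3 (successors {1, 6}): φ is true.
  4 (successors {7, 8}): φ is true.
  5 (successors {3, 6}): φ is true.
  6 (successors ∅): φ is false.
  7 (successors {1}): φ is true.
  8 (successors {1, 3, 6, 8}): φ is true.
For instance, at 7:
  At 7: ◇□(s ∧ (r → s)) requires □(s ∧ (r → s)) at some successor in {1}.
    □(s ∧ (r → s)) holds at 1, so ◇□(s ∧ (r → s)) is true at 7.
      At 1: no accessible worlds, so □(s ∧ (r → s)) holds vacuously.
Satisfying worlds: {0, 2, 3, 4, 5, 7, 8}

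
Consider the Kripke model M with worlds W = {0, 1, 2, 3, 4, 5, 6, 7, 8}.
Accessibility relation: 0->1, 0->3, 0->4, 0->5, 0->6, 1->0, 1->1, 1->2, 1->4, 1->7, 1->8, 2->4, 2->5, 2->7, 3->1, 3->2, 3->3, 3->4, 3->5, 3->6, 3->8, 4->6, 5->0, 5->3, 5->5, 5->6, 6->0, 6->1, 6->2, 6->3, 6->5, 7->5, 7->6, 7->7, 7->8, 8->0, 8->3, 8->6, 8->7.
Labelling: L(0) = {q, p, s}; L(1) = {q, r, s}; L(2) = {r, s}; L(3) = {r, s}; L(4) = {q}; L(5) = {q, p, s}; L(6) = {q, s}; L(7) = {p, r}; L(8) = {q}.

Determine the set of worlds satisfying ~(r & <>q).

0, 4, 5, 6, 8

Let φ = ~(r & <>q). Evaluate φ at each world:
  0 (successors {1, 3, 4, 5, 6}): φ is true.
  1 (successors {0, 1, 2, 4, 7, 8}): φ is false.
  2 (successors {4, 5, 7}): φ is false.
  3 (successors {1, 2, 3, 4, 5, 6, 8}): φ is false.
  4 (successors {6}): φ is true.
  5 (successors {0, 3, 5, 6}): φ is true.
  6 (successors {0, 1, 2, 3, 5}): φ is true.
  7 (successors {5, 6, 7, 8}): φ is false.
  8 (successors {0, 3, 6, 7}): φ is true.
For instance, at 2:
  At 2: r & <>q is true, so ~(r & <>q) is false.
    At 2: r is true, <>q is true, so r & <>q is true.
      At 2: <>q requires q at some successor in {4, 5, 7}.
        q holds at 4, so <>q is true at 2.
Satisfying worlds: {0, 4, 5, 6, 8}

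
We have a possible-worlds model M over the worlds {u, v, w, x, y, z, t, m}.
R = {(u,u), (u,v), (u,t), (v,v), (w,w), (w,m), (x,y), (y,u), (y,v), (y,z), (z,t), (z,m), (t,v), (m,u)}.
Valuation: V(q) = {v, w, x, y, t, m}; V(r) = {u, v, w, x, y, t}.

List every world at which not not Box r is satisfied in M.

u, v, x, t, m

Let φ = not not Box r. Evaluate φ at each world:
  u (successors {u, v, t}): φ is true.
  v (successors {v}): φ is true.
  w (successors {w, m}): φ is false.
  x (successors {y}): φ is true.
  y (successors {u, v, z}): φ is false.
  z (successors {t, m}): φ is false.
  t (successors {v}): φ is true.
  m (successors {u}): φ is true.
For instance, at t:
  At t: not Box r is false, so not not Box r is true.
    At t: Box r is true, so not Box r is false.
      At t: Box r requires r at every successor {v}.
        At v: r is true.
      So Box r is true at t.
Satisfying worlds: {u, v, x, t, m}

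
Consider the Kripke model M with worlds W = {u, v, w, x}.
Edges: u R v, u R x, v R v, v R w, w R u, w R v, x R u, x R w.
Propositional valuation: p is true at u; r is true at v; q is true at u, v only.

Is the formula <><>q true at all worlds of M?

Let φ = <><>q. Evaluate φ at each world:
  u (successors {v, x}): φ is true.
  v (successors {v, w}): φ is true.
  w (successors {u, v}): φ is true.
  x (successors {u, w}): φ is true.
For instance, at v:
  At v: <><>q requires <>q at some successor in {v, w}.
    <>q holds at v, so <><>q is true at v.
      At v: <>q requires q at some successor in {v, w}.
        q holds at v, so <>q is true at v.

Yes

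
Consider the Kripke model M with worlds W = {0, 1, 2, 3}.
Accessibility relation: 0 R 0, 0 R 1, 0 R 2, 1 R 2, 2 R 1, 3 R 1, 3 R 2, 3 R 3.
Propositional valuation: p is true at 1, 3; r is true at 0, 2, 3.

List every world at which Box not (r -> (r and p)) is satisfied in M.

Let φ = Box not (r -> (r and p)). Evaluate φ at each world:
  0 (successors {0, 1, 2}): φ is false.
  1 (successors {2}): φ is true.
  2 (successors {1}): φ is false.
  3 (successors {1, 2, 3}): φ is false.
For instance, at 0:
  At 0: Box not (r -> (r and p)) requires not (r -> (r and p)) at every successor {0, 1, 2}.
    not (r -> (r and p)) fails at 1, so Box not (r -> (r and p)) is false at 0.
Satisfying worlds: {1}

1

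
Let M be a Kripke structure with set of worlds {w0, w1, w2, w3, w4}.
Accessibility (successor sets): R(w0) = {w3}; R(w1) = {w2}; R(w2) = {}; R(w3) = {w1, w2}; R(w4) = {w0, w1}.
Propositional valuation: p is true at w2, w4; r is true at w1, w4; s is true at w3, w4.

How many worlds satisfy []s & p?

1

Let φ = []s & p. Evaluate φ at each world:
  w0 (successors {w3}): φ is false.
  w1 (successors {w2}): φ is false.
  w2 (successors ∅): φ is true.
  w3 (successors {w1, w2}): φ is false.
  w4 (successors {w0, w1}): φ is false.
For instance, at w4:
  At w4: []s is false, p is true, so []s & p is false.
    At w4: []s requires s at every successor {w0, w1}.
      s fails at w0, so []s is false at w4.
Satisfying worlds: {w2}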